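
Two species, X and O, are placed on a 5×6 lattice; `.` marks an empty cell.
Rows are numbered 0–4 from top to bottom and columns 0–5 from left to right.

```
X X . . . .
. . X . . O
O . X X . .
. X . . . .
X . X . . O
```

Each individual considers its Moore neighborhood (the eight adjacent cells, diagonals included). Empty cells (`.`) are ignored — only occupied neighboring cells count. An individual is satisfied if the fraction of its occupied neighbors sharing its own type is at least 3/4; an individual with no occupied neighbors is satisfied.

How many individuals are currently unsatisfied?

1

Row 0: (0,0)X 1/1 ✓ · (0,1)X 2/2 ✓
Row 1: (1,2)X 3/3 ✓ · (1,5)O 0/0 ✓
Row 2: (2,0)O 0/1 ✗ · (2,2)X 3/3 ✓ · (2,3)X 2/2 ✓
Row 3: (3,1)X 3/4 ✓
Row 4: (4,0)X 1/1 ✓ · (4,2)X 1/1 ✓ · (4,5)O 0/0 ✓
Unsatisfied: (2,0) — 1 in total.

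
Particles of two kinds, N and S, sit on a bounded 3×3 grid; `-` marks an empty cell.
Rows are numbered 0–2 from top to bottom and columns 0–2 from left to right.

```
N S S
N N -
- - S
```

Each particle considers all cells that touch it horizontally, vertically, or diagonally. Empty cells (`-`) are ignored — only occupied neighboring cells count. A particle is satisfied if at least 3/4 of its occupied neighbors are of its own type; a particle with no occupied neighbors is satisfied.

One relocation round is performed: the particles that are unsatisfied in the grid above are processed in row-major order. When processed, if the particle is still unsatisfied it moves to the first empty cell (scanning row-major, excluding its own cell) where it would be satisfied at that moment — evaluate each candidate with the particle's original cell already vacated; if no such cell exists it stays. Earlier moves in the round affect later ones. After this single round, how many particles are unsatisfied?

5

Initially unsatisfied (in order): (0,0), (0,1), (0,2), (1,0), (1,1), (2,2).
  (0,0) → (2,0).
  (0,1): no empty cell satisfies it; stays.
  (0,2): no empty cell satisfies it; stays.
  (1,0): no empty cell satisfies it; stays.
  (1,1): no empty cell satisfies it; stays.
  (2,2): no empty cell satisfies it; stays.
Resulting grid:
- S S
N N -
N - S
Unsatisfied now: (0,1), (0,2), (1,0), (1,1), (2,2).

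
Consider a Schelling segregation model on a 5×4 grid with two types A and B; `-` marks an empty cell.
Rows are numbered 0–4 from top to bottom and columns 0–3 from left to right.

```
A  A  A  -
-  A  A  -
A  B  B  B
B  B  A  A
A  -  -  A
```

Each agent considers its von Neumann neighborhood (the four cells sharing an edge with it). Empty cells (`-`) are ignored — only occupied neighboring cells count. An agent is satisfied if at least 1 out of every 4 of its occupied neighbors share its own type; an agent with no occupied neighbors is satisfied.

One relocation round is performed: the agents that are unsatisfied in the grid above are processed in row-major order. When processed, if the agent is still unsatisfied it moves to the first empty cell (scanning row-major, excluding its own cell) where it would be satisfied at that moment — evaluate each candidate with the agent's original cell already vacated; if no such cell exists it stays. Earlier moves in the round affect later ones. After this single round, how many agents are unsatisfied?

Initially unsatisfied (in order): (2,0), (4,0).
  (2,0) → (0,3).
  (4,0) → (1,0).
Resulting grid:
A A A A
A A A -
- B B B
B B A A
- - - A
All satisfied now.

0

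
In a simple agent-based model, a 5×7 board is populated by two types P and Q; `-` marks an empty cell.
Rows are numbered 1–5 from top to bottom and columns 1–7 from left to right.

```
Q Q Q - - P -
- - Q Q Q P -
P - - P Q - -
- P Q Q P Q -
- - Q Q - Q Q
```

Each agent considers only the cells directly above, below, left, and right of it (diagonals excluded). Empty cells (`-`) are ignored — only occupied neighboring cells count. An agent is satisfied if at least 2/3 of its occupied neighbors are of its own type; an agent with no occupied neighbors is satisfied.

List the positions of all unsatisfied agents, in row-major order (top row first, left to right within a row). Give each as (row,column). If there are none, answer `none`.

(1,1)Q 1/1 ok
(1,2)Q 2/2 ok
(1,3)Q 2/2 ok
(1,6)P 1/1 ok
(2,3)Q 2/2 ok
(2,4)Q 2/3 ok
(2,5)Q 2/3 ok
(2,6)P 1/2 unhappy
(3,1)P 0/0 ok
(3,4)P 0/3 unhappy
(3,5)Q 1/3 unhappy
(4,2)P 0/1 unhappy
(4,3)Q 2/3 ok
(4,4)Q 2/4 unhappy
(4,5)P 0/3 unhappy
(4,6)Q 1/2 unhappy
(5,3)Q 2/2 ok
(5,4)Q 2/2 ok
(5,6)Q 2/2 ok
(5,7)Q 1/1 ok

(2,6), (3,4), (3,5), (4,2), (4,4), (4,5), (4,6)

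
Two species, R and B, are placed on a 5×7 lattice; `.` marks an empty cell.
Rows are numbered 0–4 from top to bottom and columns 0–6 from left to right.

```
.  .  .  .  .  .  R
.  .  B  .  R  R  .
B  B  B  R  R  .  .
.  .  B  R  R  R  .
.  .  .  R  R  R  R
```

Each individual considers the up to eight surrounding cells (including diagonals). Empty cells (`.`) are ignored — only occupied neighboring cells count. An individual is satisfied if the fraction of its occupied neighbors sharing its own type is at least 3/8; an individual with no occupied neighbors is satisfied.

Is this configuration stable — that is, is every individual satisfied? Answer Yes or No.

Row 0: (0,6)R 1/1 ok
Row 1: (1,2)B 2/3 ok · (1,4)R 3/3 ok · (1,5)R 3/3 ok
Row 2: (2,0)B 1/1 ok · (2,1)B 4/4 ok · (2,2)B 3/5 ok · (2,3)R 4/7 ok · (2,4)R 6/6 ok
Row 3: (3,2)B 2/5 ok · (3,3)R 5/7 ok · (3,4)R 7/7 ok · (3,5)R 5/5 ok
Row 4: (4,3)R 3/4 ok · (4,4)R 5/5 ok · (4,5)R 4/4 ok · (4,6)R 2/2 ok
All meet the threshold, so the configuration is stable.

Yes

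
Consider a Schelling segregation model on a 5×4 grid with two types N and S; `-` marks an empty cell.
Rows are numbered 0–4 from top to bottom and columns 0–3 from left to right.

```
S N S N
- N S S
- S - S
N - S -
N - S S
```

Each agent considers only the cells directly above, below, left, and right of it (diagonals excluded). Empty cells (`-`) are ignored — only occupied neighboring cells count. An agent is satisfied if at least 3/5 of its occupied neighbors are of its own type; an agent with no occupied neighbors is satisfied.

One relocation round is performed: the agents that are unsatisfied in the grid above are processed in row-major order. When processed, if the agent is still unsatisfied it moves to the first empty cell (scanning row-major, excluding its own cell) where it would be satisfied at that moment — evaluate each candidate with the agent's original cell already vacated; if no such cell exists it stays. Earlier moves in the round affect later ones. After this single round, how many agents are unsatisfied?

Initially unsatisfied (in order): (0,0), (0,1), (0,2), (0,3), (1,1), (2,1).
  (0,0) → (2,2).
  (0,1) → (0,0).
  (0,2) → (3,1).
  (0,3) → (0,1).
  (1,1) → (1,0).
  (2,1): now satisfied by earlier moves; stays.
Resulting grid:
N N - -
N - S S
- S S S
N S S -
N - S S
Unsatisfied now: (3,0).

1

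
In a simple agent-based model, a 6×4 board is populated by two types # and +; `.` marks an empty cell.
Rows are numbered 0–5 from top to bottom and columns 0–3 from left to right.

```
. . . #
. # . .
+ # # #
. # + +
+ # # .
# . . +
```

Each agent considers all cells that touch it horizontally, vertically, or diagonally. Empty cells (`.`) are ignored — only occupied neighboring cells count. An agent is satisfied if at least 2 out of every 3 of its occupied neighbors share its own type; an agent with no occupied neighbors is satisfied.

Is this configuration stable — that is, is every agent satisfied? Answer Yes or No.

(0,3)# 0/0 ✓
(1,1)# 2/3 ✓
(2,0)+ 0/3 ✗
(2,1)# 3/5 ✗
(2,2)# 4/6 ✓
(2,3)# 1/3 ✗
(3,1)# 4/7 ✗
(3,2)+ 1/7 ✗
(3,3)+ 1/4 ✗
(4,0)+ 0/3 ✗
(4,1)# 3/5 ✗
(4,2)# 2/5 ✗
(5,0)# 1/2 ✗
(5,3)+ 0/1 ✗
For instance (2,0) has only 0/3 same-type neighbors, below 2/3.

No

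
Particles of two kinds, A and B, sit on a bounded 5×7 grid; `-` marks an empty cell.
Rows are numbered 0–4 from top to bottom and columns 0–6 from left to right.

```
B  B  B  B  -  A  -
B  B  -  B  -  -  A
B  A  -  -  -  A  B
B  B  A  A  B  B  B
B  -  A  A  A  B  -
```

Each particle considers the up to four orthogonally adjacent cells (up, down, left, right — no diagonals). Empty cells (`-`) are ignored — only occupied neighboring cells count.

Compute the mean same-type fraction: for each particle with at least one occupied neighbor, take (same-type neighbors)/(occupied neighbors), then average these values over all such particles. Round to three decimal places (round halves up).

(0,0)B 2/2
(0,1)B 3/3
(0,2)B 2/2
(0,3)B 2/2
(0,5)A — no occupied neighbors
(1,0)B 3/3
(1,1)B 2/3
(1,3)B 1/1
(1,6)A 0/1
(2,0)B 2/3
(2,1)A 0/3
(2,5)A 0/2
(2,6)B 1/3
(3,0)B 3/3
(3,1)B 1/3
(3,2)A 2/3
(3,3)A 2/3
(3,4)B 1/3
(3,5)B 3/4
(3,6)B 2/2
(4,0)B 1/1
(4,2)A 2/2
(4,3)A 3/3
(4,4)A 1/3
(4,5)B 1/2
Sum over 24 particles: 2/2 + 3/3 + 2/2 + 2/2 + 3/3 + 2/3 + 1/1 + 0/1 + 2/3 + 0/3 + 0/2 + 1/3 + 3/3 + 1/3 + 2/3 + 2/3 + 1/3 + 3/4 + 2/2 + 1/1 + 2/2 + 3/3 + 1/3 + 1/2 = 65/4; mean = 65/4 ÷ 24 = 65/96 = 0.677083… → 0.677.

0.677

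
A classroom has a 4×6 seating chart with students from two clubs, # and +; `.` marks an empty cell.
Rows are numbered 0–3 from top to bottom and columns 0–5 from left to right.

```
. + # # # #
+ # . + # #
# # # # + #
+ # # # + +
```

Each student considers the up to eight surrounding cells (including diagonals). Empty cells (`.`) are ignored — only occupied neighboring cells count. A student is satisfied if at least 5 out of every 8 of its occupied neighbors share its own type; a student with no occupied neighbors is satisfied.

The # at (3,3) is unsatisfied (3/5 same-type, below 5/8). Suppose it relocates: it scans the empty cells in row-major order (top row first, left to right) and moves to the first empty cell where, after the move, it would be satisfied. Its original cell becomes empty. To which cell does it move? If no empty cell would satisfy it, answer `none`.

Vacating (3,3). Empty cells in order:
  (0,0): 1/3 same-type → still unsatisfied.
  (1,2): 6/8 same-type → satisfied — stop here.

(1,2)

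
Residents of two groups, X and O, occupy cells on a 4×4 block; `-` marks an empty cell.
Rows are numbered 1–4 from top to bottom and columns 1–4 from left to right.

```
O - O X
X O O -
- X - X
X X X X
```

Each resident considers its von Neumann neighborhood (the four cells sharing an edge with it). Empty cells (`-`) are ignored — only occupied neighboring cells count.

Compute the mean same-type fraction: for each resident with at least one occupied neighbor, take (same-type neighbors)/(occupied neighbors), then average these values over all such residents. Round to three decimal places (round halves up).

(1,1)O 0/1
(1,3)O 1/2
(1,4)X 0/1
(2,1)X 0/2
(2,2)O 1/3
(2,3)O 2/2
(3,2)X 1/2
(3,4)X 1/1
(4,1)X 1/1
(4,2)X 3/3
(4,3)X 2/2
(4,4)X 2/2
Sum over 12 residents: 0/1 + 1/2 + 0/1 + 0/2 + 1/3 + 2/2 + 1/2 + 1/1 + 1/1 + 3/3 + 2/2 + 2/2 = 22/3; mean = 22/3 ÷ 12 = 11/18 = 0.611111… → 0.611.

0.611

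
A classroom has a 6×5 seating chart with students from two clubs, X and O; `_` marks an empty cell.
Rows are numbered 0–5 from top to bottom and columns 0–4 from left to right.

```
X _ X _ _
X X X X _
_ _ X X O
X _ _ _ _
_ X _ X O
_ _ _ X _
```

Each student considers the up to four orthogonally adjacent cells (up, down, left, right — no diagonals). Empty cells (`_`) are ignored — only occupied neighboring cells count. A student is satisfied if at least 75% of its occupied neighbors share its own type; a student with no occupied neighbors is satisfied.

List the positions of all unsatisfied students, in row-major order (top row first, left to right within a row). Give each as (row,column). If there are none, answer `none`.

(2,3), (2,4), (4,3), (4,4)

(0,0)X 1/1 satisfied
(0,2)X 1/1 satisfied
(1,0)X 2/2 satisfied
(1,1)X 2/2 satisfied
(1,2)X 4/4 satisfied
(1,3)X 2/2 satisfied
(2,2)X 2/2 satisfied
(2,3)X 2/3 not
(2,4)O 0/1 not
(3,0)X 0/0 satisfied
(4,1)X 0/0 satisfied
(4,3)X 1/2 not
(4,4)O 0/1 not
(5,3)X 1/1 satisfied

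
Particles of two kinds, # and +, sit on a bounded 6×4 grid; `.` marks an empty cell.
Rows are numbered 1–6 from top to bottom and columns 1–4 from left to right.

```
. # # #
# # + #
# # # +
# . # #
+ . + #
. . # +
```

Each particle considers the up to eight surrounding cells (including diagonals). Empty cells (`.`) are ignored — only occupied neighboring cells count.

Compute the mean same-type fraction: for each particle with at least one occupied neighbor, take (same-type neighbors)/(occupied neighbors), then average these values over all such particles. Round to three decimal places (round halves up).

(1,2)# 3/4
(1,3)# 4/5
(1,4)# 2/3
(2,1)# 4/4
(2,2)# 6/7
(2,3)+ 1/8
(2,4)# 3/5
(3,1)# 4/4
(3,2)# 6/7
(3,3)# 5/7
(3,4)+ 1/5
(4,1)# 2/3
(4,3)# 4/6
(4,4)# 3/5
(5,1)+ 0/1
(5,3)+ 1/5
(5,4)# 3/5
(6,3)# 1/3
(6,4)+ 1/3
Sum over 19 particles: 3/4 + 4/5 + 2/3 + 4/4 + 6/7 + 1/8 + 3/5 + 4/4 + 6/7 + 5/7 + 1/5 + 2/3 + 4/6 + 3/5 + 0/1 + 1/5 + 3/5 + 1/3 + 1/3 = 1843/168; mean = 1843/168 ÷ 19 = 97/168 = 0.577380… → 0.577.

0.577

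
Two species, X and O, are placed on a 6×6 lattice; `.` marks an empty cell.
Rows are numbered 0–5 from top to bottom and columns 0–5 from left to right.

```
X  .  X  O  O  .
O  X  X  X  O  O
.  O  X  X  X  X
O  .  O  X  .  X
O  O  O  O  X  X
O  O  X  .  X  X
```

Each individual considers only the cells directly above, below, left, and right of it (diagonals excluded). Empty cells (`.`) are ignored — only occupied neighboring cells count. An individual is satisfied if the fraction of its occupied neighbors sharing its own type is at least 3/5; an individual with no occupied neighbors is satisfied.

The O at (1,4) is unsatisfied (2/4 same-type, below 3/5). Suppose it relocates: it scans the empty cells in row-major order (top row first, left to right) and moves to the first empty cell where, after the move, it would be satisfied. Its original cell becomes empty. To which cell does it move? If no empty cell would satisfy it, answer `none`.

(0,5)

Vacating (1,4). Empty cells in order:
  (0,1): 0/3 same-type → still unsatisfied.
  (0,5): 2/2 same-type → satisfied — stop here.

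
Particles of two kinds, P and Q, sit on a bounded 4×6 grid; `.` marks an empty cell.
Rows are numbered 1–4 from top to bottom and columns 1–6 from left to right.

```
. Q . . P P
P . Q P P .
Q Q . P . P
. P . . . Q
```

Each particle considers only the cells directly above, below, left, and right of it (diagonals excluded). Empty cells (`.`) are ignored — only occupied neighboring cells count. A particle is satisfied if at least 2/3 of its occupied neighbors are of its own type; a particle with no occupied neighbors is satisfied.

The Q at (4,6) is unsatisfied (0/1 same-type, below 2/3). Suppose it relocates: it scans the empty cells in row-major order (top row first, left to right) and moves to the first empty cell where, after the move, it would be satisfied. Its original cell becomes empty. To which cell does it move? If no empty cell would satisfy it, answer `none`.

(1,3)

Vacating (4,6). Empty cells in order:
  (1,1): 1/2 same-type → still unsatisfied.
  (1,3): 2/2 same-type → satisfied — stop here.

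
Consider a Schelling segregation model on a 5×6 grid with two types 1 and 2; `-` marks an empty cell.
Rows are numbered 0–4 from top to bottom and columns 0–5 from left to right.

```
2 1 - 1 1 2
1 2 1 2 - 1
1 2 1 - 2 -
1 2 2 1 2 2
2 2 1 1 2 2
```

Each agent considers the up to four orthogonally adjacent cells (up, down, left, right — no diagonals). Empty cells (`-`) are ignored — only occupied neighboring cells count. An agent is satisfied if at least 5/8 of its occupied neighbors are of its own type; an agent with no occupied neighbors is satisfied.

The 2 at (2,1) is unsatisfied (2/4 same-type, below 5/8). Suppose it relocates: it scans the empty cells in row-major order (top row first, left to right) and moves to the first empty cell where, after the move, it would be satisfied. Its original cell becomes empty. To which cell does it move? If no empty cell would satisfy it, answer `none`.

Vacating (2,1). Empty cells in order:
  (0,2): 0/3 same-type → still unsatisfied.
  (1,4): 2/4 same-type → still unsatisfied.
  (2,3): 2/4 same-type → still unsatisfied.
  (2,5): 2/3 same-type → satisfied — stop here.

(2,5)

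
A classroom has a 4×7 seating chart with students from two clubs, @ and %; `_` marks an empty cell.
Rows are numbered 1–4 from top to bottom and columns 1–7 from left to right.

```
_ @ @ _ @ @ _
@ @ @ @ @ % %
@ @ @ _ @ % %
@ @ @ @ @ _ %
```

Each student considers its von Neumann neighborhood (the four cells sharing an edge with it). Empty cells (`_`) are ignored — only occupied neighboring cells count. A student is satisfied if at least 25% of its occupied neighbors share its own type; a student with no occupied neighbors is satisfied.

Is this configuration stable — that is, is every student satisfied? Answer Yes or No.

Row 1: (1,2)@ 2/2 satisfied · (1,3)@ 2/2 satisfied · (1,5)@ 2/2 satisfied · (1,6)@ 1/2 satisfied
Row 2: (2,1)@ 2/2 satisfied · (2,2)@ 4/4 satisfied · (2,3)@ 4/4 satisfied · (2,4)@ 2/2 satisfied · (2,5)@ 3/4 satisfied · (2,6)% 2/4 satisfied · (2,7)% 2/2 satisfied
Row 3: (3,1)@ 3/3 satisfied · (3,2)@ 4/4 satisfied · (3,3)@ 3/3 satisfied · (3,5)@ 2/3 satisfied · (3,6)% 2/3 satisfied · (3,7)% 3/3 satisfied
Row 4: (4,1)@ 2/2 satisfied · (4,2)@ 3/3 satisfied · (4,3)@ 3/3 satisfied · (4,4)@ 2/2 satisfied · (4,5)@ 2/2 satisfied · (4,7)% 1/1 satisfied
All meet the threshold, so the configuration is stable.

Yes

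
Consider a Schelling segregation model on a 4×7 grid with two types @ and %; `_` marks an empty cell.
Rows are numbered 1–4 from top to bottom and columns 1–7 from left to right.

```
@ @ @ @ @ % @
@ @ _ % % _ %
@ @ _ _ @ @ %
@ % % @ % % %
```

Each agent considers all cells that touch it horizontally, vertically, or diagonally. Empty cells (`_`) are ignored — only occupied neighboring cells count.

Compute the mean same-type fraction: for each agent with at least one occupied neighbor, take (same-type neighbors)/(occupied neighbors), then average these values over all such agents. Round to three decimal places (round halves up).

Row 1: (1,1)@ 3/3 · (1,2)@ 4/4 · (1,3)@ 3/4 · (1,4)@ 2/4 · (1,5)@ 1/4 · (1,6)% 2/4 · (1,7)@ 0/2
Row 2: (2,1)@ 5/5 · (2,2)@ 6/6 · (2,4)% 1/5 · (2,5)% 2/6 · (2,7)% 2/4
Row 3: (3,1)@ 4/5 · (3,2)@ 4/6 · (3,5)@ 2/6 · (3,6)@ 1/7 · (3,7)% 3/4
Row 4: (4,1)@ 2/3 · (4,2)% 1/4 · (4,3)% 1/3 · (4,4)@ 1/3 · (4,5)% 1/4 · (4,6)% 3/5 · (4,7)% 2/3
Sum over 24 agents: 3/3 + 4/4 + 3/4 + 2/4 + 1/4 + 2/4 + 0/2 + 5/5 + 6/6 + 1/5 + 2/6 + 2/4 + 4/5 + 4/6 + 2/6 + 1/7 + 3/4 + 2/3 + 1/4 + 1/3 + 1/3 + 1/4 + 3/5 + 2/3 = 5387/420; mean = 5387/420 ÷ 24 = 5387/10080 = 0.534424… → 0.534.

0.534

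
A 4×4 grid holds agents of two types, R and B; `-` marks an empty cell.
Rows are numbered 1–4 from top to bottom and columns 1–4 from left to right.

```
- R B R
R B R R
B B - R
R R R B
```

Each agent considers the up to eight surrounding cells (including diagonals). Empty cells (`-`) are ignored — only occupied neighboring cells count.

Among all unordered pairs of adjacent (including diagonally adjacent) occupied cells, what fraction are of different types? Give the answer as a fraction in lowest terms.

17/31

Scan each occupied cell's neighbors to the right and below (and the two forward diagonals) so each pair is counted once.
From row 1: 5 unlike of 10 pairs (running 5/10).
From row 2: 5 unlike of 10 pairs (running 10/20).
From row 3: 6 unlike of 8 pairs (running 16/28).
From row 4: 1 unlike of 3 pairs (running 17/31).
Total adjacent occupied pairs: 31; unlike-type pairs: 17.
17/31 is already in lowest terms.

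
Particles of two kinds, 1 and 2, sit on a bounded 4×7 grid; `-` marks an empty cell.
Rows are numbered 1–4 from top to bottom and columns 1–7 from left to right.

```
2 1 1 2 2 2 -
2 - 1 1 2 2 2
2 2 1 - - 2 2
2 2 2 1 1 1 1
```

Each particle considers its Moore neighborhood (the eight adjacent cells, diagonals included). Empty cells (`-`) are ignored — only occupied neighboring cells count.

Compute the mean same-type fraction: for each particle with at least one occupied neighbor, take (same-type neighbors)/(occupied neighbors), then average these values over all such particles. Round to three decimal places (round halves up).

Row 1: (1,1)2 1/2 · (1,2)1 2/4 · (1,3)1 3/4 · (1,4)2 2/5 · (1,5)2 4/5 · (1,6)2 4/4
Row 2: (2,1)2 3/4 · (2,3)1 4/6 · (2,4)1 3/6 · (2,5)2 5/6 · (2,6)2 6/6 · (2,7)2 4/4
Row 3: (3,1)2 4/4 · (3,2)2 5/7 · (3,3)1 3/6 · (3,6)2 4/7 · (3,7)2 3/5
Row 4: (4,1)2 3/3 · (4,2)2 4/5 · (4,3)2 2/4 · (4,4)1 2/3 · (4,5)1 2/3 · (4,6)1 2/4 · (4,7)1 1/3
Sum over 24 particles: 1/2 + 2/4 + 3/4 + 2/5 + 4/5 + 4/4 + 3/4 + 4/6 + 3/6 + 5/6 + 6/6 + 4/4 + 4/4 + 5/7 + 3/6 + 4/7 + 3/5 + 3/3 + 4/5 + 2/4 + 2/3 + 2/3 + 2/4 + 1/3 = 1738/105; mean = 1738/105 ÷ 24 = 869/1260 = 0.689682… → 0.690.

0.690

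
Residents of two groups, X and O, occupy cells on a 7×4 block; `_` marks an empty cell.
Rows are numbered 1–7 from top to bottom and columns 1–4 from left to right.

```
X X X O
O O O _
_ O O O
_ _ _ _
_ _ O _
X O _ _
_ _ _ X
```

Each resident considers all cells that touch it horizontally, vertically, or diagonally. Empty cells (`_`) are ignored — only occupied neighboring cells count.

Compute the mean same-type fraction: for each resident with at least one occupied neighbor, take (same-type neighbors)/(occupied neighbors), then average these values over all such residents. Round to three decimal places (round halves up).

0.598

(1,1)X 1/3
(1,2)X 2/5
(1,3)X 1/4
(1,4)O 1/2
(2,1)O 2/4
(2,2)O 4/7
(2,3)O 5/7
(3,2)O 4/4
(3,3)O 4/4
(3,4)O 2/2
(5,3)O 1/1
(6,1)X 0/1
(6,2)O 1/2
(7,4)X — no occupied neighbors
Sum over 13 residents: 1/3 + 2/5 + 1/4 + 1/2 + 2/4 + 4/7 + 5/7 + 4/4 + 4/4 + 2/2 + 1/1 + 0/1 + 1/2 = 3263/420; mean = 3263/420 ÷ 13 = 251/420 = 0.597619… → 0.598.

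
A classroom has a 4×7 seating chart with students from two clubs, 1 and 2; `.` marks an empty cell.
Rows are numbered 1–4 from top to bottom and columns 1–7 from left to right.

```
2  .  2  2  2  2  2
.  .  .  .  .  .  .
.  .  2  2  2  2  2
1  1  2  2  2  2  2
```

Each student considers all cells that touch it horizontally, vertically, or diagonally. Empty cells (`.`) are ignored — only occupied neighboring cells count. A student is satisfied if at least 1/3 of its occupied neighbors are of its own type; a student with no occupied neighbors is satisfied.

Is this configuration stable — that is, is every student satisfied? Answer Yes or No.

Row 1: (1,1)2 0/0 ✓ · (1,3)2 1/1 ✓ · (1,4)2 2/2 ✓ · (1,5)2 2/2 ✓ · (1,6)2 2/2 ✓ · (1,7)2 1/1 ✓
Row 3: (3,3)2 3/4 ✓ · (3,4)2 5/5 ✓ · (3,5)2 5/5 ✓ · (3,6)2 5/5 ✓ · (3,7)2 3/3 ✓
Row 4: (4,1)1 1/1 ✓ · (4,2)1 1/3 ✓ · (4,3)2 3/4 ✓ · (4,4)2 5/5 ✓ · (4,5)2 5/5 ✓ · (4,6)2 5/5 ✓ · (4,7)2 3/3 ✓
All meet the threshold, so the configuration is stable.

Yes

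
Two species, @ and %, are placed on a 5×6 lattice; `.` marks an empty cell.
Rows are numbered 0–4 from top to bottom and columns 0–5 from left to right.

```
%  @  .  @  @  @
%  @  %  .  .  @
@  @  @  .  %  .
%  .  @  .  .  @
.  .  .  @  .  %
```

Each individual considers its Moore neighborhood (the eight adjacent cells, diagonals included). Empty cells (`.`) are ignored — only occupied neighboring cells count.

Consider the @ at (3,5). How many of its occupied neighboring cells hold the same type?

Occupied neighbors of (3,5): (2,4)=%, (4,5)=%.
Same type (@): 0 of 2.

0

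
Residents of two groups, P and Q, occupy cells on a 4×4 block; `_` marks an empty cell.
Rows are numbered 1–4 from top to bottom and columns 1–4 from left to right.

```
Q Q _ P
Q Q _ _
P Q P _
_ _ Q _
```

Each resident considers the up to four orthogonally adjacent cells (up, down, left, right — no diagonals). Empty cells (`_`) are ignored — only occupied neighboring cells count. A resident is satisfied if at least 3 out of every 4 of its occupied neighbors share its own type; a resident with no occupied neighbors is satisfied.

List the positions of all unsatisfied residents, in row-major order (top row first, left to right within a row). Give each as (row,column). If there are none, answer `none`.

(2,1), (3,1), (3,2), (3,3), (4,3)

(1,1)Q 2/2 ok
(1,2)Q 2/2 ok
(1,4)P 0/0 ok
(2,1)Q 2/3 unhappy
(2,2)Q 3/3 ok
(3,1)P 0/2 unhappy
(3,2)Q 1/3 unhappy
(3,3)P 0/2 unhappy
(4,3)Q 0/1 unhappy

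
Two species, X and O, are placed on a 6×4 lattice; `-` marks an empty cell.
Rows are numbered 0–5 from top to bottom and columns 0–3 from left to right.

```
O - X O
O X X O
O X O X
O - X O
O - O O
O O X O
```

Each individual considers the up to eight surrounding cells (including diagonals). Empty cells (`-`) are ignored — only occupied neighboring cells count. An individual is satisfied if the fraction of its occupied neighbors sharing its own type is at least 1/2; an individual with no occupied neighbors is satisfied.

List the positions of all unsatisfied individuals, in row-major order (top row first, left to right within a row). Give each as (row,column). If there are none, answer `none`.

(0,3), (1,1), (1,3), (2,1), (2,2), (2,3), (3,2), (5,2)

Row 0: (0,0)O 1/2 ok · (0,2)X 2/4 ok · (0,3)O 1/3 unhappy
Row 1: (1,0)O 2/4 ok · (1,1)X 3/7 unhappy · (1,2)X 4/7 ok · (1,3)O 2/5 unhappy
Row 2: (2,0)O 2/4 ok · (2,1)X 3/7 unhappy · (2,2)O 2/7 unhappy · (2,3)X 2/5 unhappy
Row 3: (3,0)O 2/3 ok · (3,2)X 2/6 unhappy · (3,3)O 3/5 ok
Row 4: (4,0)O 3/3 ok · (4,2)O 4/6 ok · (4,3)O 3/5 ok
Row 5: (5,0)O 2/2 ok · (5,1)O 3/4 ok · (5,2)X 0/4 unhappy · (5,3)O 2/3 ok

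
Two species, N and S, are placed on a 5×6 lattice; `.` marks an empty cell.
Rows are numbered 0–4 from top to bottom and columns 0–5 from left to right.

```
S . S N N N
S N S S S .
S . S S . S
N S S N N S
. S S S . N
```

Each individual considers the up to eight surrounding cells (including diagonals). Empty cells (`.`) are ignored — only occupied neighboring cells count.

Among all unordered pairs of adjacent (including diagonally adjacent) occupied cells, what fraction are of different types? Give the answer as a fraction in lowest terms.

13/28

Scan each occupied cell's neighbors to the right and below (and the two forward diagonals) so each pair is counted once.
From row 0: 9 unlike of 14 pairs (running 9/14).
From row 1: 4 unlike of 13 pairs (running 13/27).
From row 2: 5 unlike of 11 pairs (running 18/38).
From row 3: 8 unlike of 16 pairs (running 26/54).
From row 4: 0 unlike of 2 pairs (running 26/56).
Total adjacent occupied pairs: 56; unlike-type pairs: 26.
26/56 reduces to 13/28.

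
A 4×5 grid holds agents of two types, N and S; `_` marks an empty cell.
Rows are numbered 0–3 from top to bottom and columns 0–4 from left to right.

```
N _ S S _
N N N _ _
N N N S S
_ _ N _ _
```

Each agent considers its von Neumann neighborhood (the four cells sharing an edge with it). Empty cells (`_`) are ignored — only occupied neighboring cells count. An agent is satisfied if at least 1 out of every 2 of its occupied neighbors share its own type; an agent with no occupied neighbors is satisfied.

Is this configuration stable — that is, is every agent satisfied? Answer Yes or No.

(0,0)N 1/1 satisfied
(0,2)S 1/2 satisfied
(0,3)S 1/1 satisfied
(1,0)N 3/3 satisfied
(1,1)N 3/3 satisfied
(1,2)N 2/3 satisfied
(2,0)N 2/2 satisfied
(2,1)N 3/3 satisfied
(2,2)N 3/4 satisfied
(2,3)S 1/2 satisfied
(2,4)S 1/1 satisfied
(3,2)N 1/1 satisfied
All meet the threshold, so the configuration is stable.

Yes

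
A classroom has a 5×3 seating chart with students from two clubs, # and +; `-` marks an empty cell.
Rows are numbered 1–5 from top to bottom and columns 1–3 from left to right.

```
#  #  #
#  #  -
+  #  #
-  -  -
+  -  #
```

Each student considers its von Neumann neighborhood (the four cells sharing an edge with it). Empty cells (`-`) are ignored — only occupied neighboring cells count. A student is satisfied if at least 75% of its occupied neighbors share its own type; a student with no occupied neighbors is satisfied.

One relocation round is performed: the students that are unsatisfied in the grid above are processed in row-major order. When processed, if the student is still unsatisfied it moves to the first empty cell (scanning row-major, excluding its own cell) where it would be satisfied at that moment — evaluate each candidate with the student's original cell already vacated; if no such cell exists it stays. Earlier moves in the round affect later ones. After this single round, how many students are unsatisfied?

0

Initially unsatisfied (in order): (2,1), (3,1), (3,2).
  (2,1) → (2,3).
  (3,1) → (4,1).
  (3,2): now satisfied by earlier moves; stays.
Resulting grid:
# # #
- # #
- # #
+ - -
+ - #
All satisfied now.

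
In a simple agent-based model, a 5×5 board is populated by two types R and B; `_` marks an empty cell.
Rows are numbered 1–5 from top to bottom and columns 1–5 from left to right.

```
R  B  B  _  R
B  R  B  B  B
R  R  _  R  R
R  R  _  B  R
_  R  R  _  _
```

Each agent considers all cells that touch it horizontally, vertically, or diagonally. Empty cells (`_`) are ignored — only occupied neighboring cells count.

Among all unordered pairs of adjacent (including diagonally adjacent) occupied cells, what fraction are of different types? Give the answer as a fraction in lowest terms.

20/43

Scan each occupied cell's neighbors to the right and below (and the two forward diagonals) so each pair is counted once.
From row 1: 6 unlike of 12 pairs (running 6/12).
From row 2: 10 unlike of 14 pairs (running 16/26).
From row 3: 2 unlike of 10 pairs (running 18/36).
From row 4: 2 unlike of 6 pairs (running 20/42).
From row 5: 0 unlike of 1 pairs (running 20/43).
Total adjacent occupied pairs: 43; unlike-type pairs: 20.
20/43 is already in lowest terms.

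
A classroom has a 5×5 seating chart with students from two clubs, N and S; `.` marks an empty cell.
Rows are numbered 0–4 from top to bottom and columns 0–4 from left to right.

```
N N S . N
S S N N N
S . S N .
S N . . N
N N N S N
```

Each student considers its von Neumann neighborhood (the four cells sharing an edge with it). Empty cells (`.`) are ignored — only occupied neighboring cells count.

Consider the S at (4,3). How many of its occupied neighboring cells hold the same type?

Occupied neighbors of (4,3): (4,2)=N, (4,4)=N.
Same type (S): 0 of 2.

0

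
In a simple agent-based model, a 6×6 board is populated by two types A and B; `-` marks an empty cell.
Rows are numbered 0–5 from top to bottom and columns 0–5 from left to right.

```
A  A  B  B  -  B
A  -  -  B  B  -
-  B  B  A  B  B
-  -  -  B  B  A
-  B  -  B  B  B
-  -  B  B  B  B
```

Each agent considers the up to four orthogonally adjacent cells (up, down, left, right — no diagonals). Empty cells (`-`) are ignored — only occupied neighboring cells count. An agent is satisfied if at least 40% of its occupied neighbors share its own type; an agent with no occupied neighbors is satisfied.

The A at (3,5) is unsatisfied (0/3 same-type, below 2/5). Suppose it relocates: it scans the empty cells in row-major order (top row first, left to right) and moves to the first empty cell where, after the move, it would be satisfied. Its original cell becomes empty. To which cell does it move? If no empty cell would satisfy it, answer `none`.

(1,1)

Vacating (3,5). Empty cells in order:
  (0,4): 0/3 same-type → still unsatisfied.
  (1,1): 2/3 same-type → satisfied — stop here.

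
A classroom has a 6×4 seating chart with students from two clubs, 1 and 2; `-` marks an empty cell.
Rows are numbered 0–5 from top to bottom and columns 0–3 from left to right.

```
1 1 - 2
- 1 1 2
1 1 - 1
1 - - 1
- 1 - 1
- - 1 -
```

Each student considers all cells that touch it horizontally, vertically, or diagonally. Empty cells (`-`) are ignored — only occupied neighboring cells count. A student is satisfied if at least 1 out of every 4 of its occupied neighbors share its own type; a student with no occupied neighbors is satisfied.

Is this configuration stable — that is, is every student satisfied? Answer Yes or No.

Yes

Row 0: (0,0)1 2/2 ok · (0,1)1 3/3 ok · (0,3)2 1/2 ok
Row 1: (1,1)1 5/5 ok · (1,2)1 4/6 ok · (1,3)2 1/3 ok
Row 2: (2,0)1 3/3 ok · (2,1)1 4/4 ok · (2,3)1 2/3 ok
Row 3: (3,0)1 3/3 ok · (3,3)1 2/2 ok
Row 4: (4,1)1 2/2 ok · (4,3)1 2/2 ok
Row 5: (5,2)1 2/2 ok
All meet the threshold, so the configuration is stable.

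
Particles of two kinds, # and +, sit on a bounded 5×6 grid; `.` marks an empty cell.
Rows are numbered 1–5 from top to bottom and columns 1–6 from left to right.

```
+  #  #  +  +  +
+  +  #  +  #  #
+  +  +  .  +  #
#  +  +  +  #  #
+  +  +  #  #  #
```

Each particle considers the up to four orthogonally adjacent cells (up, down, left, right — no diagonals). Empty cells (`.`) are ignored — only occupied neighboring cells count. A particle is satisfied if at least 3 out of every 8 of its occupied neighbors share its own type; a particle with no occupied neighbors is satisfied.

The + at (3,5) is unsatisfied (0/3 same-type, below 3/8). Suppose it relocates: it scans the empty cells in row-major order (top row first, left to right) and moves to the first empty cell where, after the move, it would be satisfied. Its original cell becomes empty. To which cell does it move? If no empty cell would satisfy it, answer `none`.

Vacating (3,5). Empty cells in order:
  (3,4): 3/3 same-type → satisfied — stop here.

(3,4)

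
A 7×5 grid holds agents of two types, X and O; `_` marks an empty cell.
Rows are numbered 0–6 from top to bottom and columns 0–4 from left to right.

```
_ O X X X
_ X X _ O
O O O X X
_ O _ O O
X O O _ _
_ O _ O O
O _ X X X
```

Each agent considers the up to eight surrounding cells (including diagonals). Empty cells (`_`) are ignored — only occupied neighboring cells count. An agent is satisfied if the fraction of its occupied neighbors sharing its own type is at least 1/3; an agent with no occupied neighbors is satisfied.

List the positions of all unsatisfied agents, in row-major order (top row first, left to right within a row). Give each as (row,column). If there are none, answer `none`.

(0,1), (1,4), (2,4), (4,0)

(0,1)O 0/3 ✗
(0,2)X 3/4 ✓
(0,3)X 3/4 ✓
(0,4)X 1/2 ✓
(1,1)X 2/6 ✓
(1,2)X 4/7 ✓
(1,4)O 0/4 ✗
(2,0)O 2/3 ✓
(2,1)O 3/5 ✓
(2,2)O 3/6 ✓
(2,3)X 2/6 ✓
(2,4)X 1/4 ✗
(3,1)O 5/6 ✓
(3,3)O 3/5 ✓
(3,4)O 1/3 ✓
(4,0)X 0/3 ✗
(4,1)O 3/4 ✓
(4,2)O 5/5 ✓
(5,1)O 3/5 ✓
(5,3)O 2/5 ✓
(5,4)O 1/3 ✓
(6,0)O 1/1 ✓
(6,2)X 1/3 ✓
(6,3)X 2/4 ✓
(6,4)X 1/3 ✓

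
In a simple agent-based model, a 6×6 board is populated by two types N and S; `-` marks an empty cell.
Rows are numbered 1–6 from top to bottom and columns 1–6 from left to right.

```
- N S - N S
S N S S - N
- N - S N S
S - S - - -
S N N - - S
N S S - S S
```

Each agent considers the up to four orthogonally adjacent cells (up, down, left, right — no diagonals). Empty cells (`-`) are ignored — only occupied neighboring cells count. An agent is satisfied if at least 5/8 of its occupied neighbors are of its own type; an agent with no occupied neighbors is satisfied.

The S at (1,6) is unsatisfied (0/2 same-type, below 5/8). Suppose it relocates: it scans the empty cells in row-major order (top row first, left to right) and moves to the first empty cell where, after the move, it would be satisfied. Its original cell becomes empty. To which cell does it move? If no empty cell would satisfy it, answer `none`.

(1,4)

Vacating (1,6). Empty cells in order:
  (1,1): 1/2 same-type → still unsatisfied.
  (1,4): 2/3 same-type → satisfied — stop here.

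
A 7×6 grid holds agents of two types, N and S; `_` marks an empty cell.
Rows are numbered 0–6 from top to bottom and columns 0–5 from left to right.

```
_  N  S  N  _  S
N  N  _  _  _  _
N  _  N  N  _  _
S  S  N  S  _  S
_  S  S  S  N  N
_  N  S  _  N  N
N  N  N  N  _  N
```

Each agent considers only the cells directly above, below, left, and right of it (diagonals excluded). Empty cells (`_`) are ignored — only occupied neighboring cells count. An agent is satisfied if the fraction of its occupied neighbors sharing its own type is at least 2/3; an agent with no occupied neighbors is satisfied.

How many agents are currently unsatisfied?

11

Row 0: (0,1)N 1/2 not · (0,2)S 0/2 not · (0,3)N 0/1 not · (0,5)S 0/0 satisfied
Row 1: (1,0)N 2/2 satisfied · (1,1)N 2/2 satisfied
Row 2: (2,0)N 1/2 not · (2,2)N 2/2 satisfied · (2,3)N 1/2 not
Row 3: (3,0)S 1/2 not · (3,1)S 2/3 satisfied · (3,2)N 1/4 not · (3,3)S 1/3 not · (3,5)S 0/1 not
Row 4: (4,1)S 2/3 satisfied · (4,2)S 3/4 satisfied · (4,3)S 2/3 satisfied · (4,4)N 2/3 satisfied · (4,5)N 2/3 satisfied
Row 5: (5,1)N 1/3 not · (5,2)S 1/3 not · (5,4)N 2/2 satisfied · (5,5)N 3/3 satisfied
Row 6: (6,0)N 1/1 satisfied · (6,1)N 3/3 satisfied · (6,2)N 2/3 satisfied · (6,3)N 1/1 satisfied · (6,5)N 1/1 satisfied
Unsatisfied: (0,1), (0,2), (0,3), (2,0), (2,3), (3,0), (3,2), (3,3), (3,5), (5,1), (5,2) — 11 in total.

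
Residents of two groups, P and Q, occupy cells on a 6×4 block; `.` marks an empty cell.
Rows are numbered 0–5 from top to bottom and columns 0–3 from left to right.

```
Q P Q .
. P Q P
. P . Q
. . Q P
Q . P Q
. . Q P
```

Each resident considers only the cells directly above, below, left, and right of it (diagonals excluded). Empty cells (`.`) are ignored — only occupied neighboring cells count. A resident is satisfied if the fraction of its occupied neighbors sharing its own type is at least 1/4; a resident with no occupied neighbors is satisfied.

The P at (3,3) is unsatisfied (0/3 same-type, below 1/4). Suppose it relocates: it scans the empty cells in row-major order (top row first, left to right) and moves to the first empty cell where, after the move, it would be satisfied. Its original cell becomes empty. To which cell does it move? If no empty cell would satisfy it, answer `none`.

(0,3)

Vacating (3,3). Empty cells in order:
  (0,3): 1/2 same-type → satisfied — stop here.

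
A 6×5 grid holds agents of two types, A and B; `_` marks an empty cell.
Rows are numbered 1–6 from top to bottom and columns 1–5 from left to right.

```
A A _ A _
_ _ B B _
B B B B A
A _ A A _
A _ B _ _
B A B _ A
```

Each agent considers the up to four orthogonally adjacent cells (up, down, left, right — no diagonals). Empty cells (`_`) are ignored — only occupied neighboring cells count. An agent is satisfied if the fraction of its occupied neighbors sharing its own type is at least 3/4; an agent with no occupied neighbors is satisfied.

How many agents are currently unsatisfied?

13

(1,1)A 1/1 ✓
(1,2)A 1/1 ✓
(1,4)A 0/1 ✗
(2,3)B 2/2 ✓
(2,4)B 2/3 ✗
(3,1)B 1/2 ✗
(3,2)B 2/2 ✓
(3,3)B 3/4 ✓
(3,4)B 2/4 ✗
(3,5)A 0/1 ✗
(4,1)A 1/2 ✗
(4,3)A 1/3 ✗
(4,4)A 1/2 ✗
(5,1)A 1/2 ✗
(5,3)B 1/2 ✗
(6,1)B 0/2 ✗
(6,2)A 0/2 ✗
(6,3)B 1/2 ✗
(6,5)A 0/0 ✓
Unsatisfied: (1,4), (2,4), (3,1), (3,4), (3,5), (4,1), (4,3), (4,4), (5,1), (5,3), (6,1), (6,2), (6,3) — 13 in total.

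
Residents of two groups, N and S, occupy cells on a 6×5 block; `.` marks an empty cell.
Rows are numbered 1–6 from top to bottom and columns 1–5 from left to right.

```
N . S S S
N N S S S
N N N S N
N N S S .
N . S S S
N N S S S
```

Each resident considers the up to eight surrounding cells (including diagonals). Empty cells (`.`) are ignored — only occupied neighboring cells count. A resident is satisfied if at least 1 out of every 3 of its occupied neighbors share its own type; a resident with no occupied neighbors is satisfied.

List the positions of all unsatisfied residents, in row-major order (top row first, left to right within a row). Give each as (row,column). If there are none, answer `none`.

(3,5)

Row 1: (1,1)N 2/2 ✓ · (1,3)S 3/4 ✓ · (1,4)S 5/5 ✓ · (1,5)S 3/3 ✓
Row 2: (2,1)N 4/4 ✓ · (2,2)N 5/7 ✓ · (2,3)S 4/7 ✓ · (2,4)S 6/8 ✓ · (2,5)S 4/5 ✓
Row 3: (3,1)N 5/5 ✓ · (3,2)N 6/8 ✓ · (3,3)N 3/8 ✓ · (3,4)S 5/7 ✓ · (3,5)N 0/4 ✗
Row 4: (4,1)N 4/4 ✓ · (4,2)N 5/7 ✓ · (4,3)S 4/7 ✓ · (4,4)S 5/7 ✓
Row 5: (5,1)N 4/4 ✓ · (5,3)S 5/7 ✓ · (5,4)S 7/7 ✓ · (5,5)S 4/4 ✓
Row 6: (6,1)N 2/2 ✓ · (6,2)N 2/4 ✓ · (6,3)S 3/4 ✓ · (6,4)S 5/5 ✓ · (6,5)S 3/3 ✓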